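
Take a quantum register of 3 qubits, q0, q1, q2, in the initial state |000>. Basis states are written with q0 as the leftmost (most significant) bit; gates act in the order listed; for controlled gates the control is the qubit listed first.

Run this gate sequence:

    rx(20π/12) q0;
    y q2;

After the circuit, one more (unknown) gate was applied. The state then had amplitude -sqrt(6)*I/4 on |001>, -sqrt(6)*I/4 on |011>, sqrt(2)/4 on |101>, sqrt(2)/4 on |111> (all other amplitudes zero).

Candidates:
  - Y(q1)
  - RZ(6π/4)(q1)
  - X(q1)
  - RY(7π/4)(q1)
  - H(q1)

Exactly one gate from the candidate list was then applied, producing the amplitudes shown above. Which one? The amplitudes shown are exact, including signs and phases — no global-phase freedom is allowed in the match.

It was H(q1) that produced the state shown.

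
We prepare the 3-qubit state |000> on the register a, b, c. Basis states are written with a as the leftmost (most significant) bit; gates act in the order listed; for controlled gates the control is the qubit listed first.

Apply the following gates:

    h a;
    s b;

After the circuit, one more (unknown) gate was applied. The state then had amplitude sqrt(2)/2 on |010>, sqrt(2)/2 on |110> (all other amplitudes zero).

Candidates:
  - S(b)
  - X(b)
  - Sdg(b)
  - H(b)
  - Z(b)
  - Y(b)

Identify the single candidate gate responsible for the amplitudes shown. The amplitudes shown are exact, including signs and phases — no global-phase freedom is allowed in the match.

The unique candidate consistent with the amplitudes is X(b).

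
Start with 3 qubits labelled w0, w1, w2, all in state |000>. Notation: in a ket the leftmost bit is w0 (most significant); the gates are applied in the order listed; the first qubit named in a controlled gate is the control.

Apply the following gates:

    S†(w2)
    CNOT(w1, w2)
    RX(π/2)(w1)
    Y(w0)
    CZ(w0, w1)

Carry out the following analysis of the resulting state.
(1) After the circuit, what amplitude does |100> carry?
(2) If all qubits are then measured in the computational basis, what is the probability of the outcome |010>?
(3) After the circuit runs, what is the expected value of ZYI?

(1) |100> carries amplitude sqrt(2)*I/2 in the final state.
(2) Outcome |010> occurs with probability 0.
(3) In the final state, ZYI has expectation -1.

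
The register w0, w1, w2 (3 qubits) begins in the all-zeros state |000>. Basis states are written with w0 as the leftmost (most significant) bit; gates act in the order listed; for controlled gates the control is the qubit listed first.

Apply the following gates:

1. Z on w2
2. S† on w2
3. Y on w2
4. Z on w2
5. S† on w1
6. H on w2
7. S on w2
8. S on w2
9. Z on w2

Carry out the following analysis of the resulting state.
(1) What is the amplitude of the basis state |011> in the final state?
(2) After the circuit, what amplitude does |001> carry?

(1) The final state's coefficient on |011> equals 0.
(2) The final state's coefficient on |001> equals sqrt(2)*I/2.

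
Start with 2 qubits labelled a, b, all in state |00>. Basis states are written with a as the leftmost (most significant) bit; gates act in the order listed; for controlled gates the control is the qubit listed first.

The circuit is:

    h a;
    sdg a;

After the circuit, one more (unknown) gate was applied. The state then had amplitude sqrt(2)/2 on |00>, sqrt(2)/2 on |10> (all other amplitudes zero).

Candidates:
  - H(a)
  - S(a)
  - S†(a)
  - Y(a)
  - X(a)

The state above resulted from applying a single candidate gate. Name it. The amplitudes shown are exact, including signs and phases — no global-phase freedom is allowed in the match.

The applied gate was S(a).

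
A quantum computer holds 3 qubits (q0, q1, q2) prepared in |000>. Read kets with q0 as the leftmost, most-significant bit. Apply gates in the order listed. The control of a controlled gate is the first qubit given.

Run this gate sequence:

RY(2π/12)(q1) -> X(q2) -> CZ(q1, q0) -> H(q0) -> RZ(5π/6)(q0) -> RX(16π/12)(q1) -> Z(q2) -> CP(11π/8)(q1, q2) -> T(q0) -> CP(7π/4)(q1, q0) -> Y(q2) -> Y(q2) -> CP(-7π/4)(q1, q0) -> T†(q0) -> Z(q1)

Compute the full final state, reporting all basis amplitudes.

After the circuit, the state carries amplitude 0 on |000>, (-sqrt(3) + 3 - sqrt(3)*I - I)*exp(I*pi/12)/8 on |001>, 0 on |010>, -sqrt(3)*exp(23*I*pi/24)/8 + exp(23*I*pi/24)/8 + sqrt(3)*exp(11*I*pi/24)/8 + 3*exp(11*I*pi/24)/8 on |011>, 0 on |100>, -sqrt(3)*exp(11*I*pi/12)/8 + 3*exp(11*I*pi/12)/8 + exp(5*I*pi/12)/8 + sqrt(3)*exp(5*I*pi/12)/8 on |101>, 0 on |110>, (-3 - sqrt(3) - I + sqrt(3)*I)*exp(7*I*pi/24)/8 on |111>.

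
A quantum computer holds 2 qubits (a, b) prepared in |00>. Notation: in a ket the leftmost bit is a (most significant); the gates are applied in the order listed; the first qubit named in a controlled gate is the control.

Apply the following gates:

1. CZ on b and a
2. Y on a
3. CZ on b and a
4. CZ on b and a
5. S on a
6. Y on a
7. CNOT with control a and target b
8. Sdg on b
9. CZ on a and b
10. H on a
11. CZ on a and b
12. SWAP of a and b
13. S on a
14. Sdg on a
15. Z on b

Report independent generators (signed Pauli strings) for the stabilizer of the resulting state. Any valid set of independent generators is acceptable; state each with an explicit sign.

The stabilizer group can be generated by -IX, +ZI, among other valid generating sets.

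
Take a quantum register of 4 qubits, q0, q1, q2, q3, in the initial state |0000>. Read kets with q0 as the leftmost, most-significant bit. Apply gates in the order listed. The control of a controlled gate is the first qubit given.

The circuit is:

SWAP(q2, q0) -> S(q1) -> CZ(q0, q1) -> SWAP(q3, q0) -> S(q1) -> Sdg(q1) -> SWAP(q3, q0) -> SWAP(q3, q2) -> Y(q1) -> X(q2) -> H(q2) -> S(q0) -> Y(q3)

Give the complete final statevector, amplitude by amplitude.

The resulting statevector has amplitude -sqrt(2)/2 on |0101>, sqrt(2)/2 on |0111>, and 0 on every other basis state. Key observation: steps 4-7 multiply out to the identity, so the circuit reduces to the remaining gates.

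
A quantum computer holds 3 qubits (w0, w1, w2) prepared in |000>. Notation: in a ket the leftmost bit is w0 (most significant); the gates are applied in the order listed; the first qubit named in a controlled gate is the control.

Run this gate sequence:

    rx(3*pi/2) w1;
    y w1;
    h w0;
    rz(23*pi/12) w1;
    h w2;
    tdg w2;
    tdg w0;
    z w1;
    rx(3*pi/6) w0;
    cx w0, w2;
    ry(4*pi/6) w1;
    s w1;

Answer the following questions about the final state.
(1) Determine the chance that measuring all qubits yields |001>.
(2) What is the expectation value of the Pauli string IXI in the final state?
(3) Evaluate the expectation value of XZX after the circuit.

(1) The probability of measuring |001> is -sqrt(6)/64 - sqrt(2)/64 + sqrt(3)/64 + 5/64.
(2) The expectation value of IXI is sqrt(2)/4 + sqrt(6)/4.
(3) The expectation value of XZX is 3/8 - sqrt(3)/8.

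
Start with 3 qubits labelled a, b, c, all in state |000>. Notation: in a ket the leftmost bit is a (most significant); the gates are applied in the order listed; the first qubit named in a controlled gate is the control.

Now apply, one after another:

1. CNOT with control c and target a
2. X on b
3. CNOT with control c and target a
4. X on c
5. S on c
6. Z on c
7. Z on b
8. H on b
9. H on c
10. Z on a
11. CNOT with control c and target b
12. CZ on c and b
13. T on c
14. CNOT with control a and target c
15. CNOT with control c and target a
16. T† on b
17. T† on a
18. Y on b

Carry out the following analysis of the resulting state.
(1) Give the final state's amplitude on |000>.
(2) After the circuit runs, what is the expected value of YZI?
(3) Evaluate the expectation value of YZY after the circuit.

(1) |000> carries amplitude exp(3*I*pi/4)/2 in the final state.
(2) In the final state, YZI has expectation 0.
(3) The observable YZY averages to 1.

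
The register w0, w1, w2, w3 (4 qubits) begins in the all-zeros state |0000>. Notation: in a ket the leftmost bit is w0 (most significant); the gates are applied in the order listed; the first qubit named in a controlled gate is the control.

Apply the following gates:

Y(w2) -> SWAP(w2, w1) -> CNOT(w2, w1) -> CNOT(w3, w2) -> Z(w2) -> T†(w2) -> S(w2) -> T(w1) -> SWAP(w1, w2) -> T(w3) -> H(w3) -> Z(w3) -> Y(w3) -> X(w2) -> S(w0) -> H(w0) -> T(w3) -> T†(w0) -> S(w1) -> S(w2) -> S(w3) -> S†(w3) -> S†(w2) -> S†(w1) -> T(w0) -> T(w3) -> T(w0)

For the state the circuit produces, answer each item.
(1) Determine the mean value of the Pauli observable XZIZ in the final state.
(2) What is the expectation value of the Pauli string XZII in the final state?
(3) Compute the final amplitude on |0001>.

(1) The observable XZIZ averages to 0. Key observation: gates 18-25 undo each other exactly, leaving only the rest of the circuit to track.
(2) The expectation value of XZII is sqrt(2)/2.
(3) The amplitude on |0001> is -exp(3*I*pi/4)/2.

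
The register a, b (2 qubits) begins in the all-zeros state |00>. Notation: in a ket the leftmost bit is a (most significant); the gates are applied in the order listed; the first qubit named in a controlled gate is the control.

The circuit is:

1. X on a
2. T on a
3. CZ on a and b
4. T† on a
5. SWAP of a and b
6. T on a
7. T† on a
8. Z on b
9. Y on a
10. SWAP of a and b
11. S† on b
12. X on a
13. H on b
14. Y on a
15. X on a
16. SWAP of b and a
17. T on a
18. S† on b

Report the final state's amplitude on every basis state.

The resulting statevector has amplitude -sqrt(2)*I/2 on |00>, 0 on |01>, sqrt(2)*exp(3*I*pi/4)/2 on |10>, 0 on |11>.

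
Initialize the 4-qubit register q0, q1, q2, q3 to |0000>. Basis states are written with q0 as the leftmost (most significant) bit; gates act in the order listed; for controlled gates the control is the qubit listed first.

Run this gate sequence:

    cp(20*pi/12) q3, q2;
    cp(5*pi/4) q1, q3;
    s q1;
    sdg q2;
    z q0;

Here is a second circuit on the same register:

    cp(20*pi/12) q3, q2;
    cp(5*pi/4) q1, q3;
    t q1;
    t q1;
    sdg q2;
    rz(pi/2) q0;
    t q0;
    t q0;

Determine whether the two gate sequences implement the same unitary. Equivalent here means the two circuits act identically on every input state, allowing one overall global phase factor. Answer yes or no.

Yes — the two circuits implement the same unitary up to a global phase.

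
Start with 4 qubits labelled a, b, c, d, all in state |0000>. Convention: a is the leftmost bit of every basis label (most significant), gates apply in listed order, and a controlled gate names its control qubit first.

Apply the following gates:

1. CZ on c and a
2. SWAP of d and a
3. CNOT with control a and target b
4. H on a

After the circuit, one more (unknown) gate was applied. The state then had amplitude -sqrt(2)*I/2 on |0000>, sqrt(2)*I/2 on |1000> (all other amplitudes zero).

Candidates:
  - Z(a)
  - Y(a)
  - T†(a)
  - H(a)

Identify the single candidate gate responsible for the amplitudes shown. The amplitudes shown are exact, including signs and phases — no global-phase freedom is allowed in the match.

The unique candidate consistent with the amplitudes is Y(a).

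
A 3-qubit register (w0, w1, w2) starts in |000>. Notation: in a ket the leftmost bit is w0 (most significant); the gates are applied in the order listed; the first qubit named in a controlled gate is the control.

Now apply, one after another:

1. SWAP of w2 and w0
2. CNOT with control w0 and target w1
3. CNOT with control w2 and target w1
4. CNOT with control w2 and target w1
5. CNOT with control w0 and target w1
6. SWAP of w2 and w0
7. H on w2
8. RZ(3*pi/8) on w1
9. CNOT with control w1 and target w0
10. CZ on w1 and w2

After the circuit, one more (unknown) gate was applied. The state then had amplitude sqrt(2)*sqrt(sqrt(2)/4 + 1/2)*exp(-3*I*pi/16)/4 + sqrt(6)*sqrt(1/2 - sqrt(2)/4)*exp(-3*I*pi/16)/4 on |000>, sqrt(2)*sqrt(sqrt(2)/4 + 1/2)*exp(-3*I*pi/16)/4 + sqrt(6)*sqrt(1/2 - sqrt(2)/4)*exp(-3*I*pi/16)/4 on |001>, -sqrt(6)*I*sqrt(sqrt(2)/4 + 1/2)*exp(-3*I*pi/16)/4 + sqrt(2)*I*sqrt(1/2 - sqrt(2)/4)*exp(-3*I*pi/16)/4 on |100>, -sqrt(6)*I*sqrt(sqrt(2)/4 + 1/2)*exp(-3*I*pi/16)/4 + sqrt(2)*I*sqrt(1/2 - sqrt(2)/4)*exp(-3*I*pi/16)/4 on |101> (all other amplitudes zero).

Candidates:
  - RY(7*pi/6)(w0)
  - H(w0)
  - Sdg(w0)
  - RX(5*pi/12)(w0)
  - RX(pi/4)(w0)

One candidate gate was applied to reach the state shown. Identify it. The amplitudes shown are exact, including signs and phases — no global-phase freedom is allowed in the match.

The unique candidate consistent with the amplitudes is RX(5*pi/12)(w0).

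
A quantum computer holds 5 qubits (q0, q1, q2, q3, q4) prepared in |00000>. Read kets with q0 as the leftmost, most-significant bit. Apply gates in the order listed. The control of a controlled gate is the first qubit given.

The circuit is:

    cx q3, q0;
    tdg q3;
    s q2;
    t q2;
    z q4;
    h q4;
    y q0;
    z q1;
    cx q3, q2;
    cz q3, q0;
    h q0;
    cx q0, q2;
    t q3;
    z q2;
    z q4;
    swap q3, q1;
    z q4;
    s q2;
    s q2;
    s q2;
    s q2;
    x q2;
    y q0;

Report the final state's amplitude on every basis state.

The resulting statevector has amplitude 1/2 on |00000>, 1/2 on |00001>, -1/2 on |10100>, -1/2 on |10101>, and 0 on every other basis state. Key observation: steps 18-21 multiply out to the identity, so the circuit reduces to the remaining gates.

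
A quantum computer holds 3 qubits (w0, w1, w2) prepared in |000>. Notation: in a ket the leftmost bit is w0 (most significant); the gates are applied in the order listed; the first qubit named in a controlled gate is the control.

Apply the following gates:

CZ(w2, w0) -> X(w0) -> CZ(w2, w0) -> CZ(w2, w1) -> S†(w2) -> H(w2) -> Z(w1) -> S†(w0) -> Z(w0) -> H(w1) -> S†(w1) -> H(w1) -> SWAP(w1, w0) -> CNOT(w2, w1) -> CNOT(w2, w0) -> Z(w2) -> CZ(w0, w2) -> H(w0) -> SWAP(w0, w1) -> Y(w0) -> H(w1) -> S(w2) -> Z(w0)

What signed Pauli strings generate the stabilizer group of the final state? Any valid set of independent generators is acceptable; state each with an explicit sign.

The final state is stabilized by the group generated by +XIX, +IYI, +ZIZ; other independent generating sets are equally valid.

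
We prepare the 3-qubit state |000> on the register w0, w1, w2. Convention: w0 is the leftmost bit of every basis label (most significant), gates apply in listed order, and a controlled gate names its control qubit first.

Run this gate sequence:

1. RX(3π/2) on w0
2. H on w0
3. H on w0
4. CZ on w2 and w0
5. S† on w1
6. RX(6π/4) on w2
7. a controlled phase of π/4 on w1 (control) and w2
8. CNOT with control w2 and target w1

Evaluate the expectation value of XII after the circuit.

In the final state, XII has expectation 0. Key observation: steps 2-3 multiply out to the identity, so the circuit reduces to the remaining gates.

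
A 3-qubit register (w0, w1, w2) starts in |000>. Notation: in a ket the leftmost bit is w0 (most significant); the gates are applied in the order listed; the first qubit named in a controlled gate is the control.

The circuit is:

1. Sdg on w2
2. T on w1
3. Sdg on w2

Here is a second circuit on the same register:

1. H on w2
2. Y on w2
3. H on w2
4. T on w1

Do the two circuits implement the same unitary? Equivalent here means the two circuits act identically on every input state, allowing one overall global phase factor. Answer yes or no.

No, they are not equivalent — no single phase factor reconciles the two unitaries.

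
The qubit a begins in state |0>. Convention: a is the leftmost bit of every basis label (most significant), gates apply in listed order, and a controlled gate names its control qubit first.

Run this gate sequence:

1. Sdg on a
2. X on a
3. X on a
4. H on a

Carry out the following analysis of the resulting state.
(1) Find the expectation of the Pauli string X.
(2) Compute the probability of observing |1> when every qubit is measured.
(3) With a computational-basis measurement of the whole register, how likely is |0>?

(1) The observable X averages to 1. Key observation: steps 2-3 multiply out to the identity, so the circuit reduces to the remaining gates.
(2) The probability of measuring |1> is 1/2.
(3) A full measurement returns |0> with probability 1/2.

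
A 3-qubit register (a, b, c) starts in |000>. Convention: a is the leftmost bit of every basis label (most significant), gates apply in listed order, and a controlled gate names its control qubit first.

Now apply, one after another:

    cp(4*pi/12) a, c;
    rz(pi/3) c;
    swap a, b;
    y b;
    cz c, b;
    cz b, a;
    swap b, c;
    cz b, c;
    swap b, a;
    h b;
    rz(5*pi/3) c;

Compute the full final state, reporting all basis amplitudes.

The final amplitudes are -sqrt(2)*exp(I*pi/6)/2 on |001>, -sqrt(2)*exp(I*pi/6)/2 on |011>, and 0 on every other basis state.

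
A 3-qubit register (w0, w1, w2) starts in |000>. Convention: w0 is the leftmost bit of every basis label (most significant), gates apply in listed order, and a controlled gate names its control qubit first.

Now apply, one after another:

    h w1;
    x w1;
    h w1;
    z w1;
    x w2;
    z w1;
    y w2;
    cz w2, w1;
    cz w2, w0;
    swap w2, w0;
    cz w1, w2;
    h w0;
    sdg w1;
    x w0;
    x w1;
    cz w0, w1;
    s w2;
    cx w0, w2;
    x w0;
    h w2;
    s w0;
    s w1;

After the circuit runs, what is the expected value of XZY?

The observable XZY averages to 1. Key observation: gates 1-4 undo each other exactly, leaving only the rest of the circuit to track.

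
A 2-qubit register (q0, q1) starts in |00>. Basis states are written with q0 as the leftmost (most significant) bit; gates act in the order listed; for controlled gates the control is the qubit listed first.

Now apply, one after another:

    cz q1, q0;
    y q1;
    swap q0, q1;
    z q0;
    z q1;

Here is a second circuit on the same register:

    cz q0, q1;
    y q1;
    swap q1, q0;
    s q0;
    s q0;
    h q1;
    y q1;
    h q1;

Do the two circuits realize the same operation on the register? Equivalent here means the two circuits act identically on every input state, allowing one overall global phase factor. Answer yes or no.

No, they are not equivalent — no single phase factor reconciles the two unitaries.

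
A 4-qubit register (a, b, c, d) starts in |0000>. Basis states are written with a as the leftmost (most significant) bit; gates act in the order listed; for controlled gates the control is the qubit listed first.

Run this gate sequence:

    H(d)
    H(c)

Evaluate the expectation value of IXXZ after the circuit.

The expectation value of IXXZ is 0.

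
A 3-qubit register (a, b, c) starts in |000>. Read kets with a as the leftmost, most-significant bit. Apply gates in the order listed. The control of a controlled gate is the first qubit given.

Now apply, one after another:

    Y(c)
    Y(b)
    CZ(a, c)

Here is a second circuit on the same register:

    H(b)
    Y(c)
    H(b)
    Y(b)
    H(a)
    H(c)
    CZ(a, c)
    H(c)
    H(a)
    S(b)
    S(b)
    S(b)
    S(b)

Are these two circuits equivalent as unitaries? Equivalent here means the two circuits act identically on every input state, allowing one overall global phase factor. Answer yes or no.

No: there is an input state on which the two circuits produce genuinely different outputs (not merely differing by a phase).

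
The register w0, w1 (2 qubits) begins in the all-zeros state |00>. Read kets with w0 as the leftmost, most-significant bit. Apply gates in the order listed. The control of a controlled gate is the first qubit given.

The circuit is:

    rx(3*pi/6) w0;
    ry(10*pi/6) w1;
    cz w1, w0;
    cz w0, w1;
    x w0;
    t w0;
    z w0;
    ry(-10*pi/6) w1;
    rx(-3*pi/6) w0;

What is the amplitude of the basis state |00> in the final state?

The amplitude on |00> is -I/2 - exp(3*I*pi/4)/2.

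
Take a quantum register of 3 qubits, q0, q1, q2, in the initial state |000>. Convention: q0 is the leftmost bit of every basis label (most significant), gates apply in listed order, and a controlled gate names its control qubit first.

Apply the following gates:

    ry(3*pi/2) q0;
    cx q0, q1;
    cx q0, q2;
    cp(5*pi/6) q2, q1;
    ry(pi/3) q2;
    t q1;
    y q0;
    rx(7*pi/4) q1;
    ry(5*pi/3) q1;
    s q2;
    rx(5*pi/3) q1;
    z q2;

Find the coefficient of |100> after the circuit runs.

|100> carries amplitude -3*sqrt(4 - 2*sqrt(2))/32 + sqrt(6*sqrt(2) + 12)/32 - 3*I*sqrt(4 - 2*sqrt(2))/32 + 3*I*sqrt(6*sqrt(2) + 12)/32 in the final state.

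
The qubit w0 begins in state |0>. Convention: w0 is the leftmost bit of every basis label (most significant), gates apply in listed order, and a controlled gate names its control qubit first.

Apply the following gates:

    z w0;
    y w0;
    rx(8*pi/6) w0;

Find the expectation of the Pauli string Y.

The expectation value of Y is -sqrt(3)/2.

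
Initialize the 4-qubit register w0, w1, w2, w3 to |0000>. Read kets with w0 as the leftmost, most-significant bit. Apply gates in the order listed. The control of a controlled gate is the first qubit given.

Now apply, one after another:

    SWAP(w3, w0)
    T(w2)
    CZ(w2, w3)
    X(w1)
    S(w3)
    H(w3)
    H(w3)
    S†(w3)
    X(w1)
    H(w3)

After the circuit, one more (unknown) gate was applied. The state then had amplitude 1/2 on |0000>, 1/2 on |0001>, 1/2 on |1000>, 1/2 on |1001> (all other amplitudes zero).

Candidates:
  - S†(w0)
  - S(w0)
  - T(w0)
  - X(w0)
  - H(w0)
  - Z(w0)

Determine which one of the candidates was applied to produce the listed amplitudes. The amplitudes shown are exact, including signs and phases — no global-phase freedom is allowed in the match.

It was H(w0) that produced the state shown. Key observation: gates 4-9 undo each other exactly, leaving only the rest of the circuit to track.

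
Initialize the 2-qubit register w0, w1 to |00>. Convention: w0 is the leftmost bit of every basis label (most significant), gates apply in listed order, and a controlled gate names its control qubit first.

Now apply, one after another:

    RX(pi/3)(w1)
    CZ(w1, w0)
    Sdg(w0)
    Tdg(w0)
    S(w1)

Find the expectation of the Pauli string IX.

The expectation value of IX is sqrt(3)/2.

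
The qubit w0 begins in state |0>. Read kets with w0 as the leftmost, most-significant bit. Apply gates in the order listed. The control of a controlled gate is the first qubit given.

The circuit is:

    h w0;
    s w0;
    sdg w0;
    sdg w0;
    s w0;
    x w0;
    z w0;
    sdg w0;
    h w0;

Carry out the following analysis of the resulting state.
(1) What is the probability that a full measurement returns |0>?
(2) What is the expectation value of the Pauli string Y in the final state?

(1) A full measurement returns |0> with probability 1/2.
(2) The expectation value of Y is -1.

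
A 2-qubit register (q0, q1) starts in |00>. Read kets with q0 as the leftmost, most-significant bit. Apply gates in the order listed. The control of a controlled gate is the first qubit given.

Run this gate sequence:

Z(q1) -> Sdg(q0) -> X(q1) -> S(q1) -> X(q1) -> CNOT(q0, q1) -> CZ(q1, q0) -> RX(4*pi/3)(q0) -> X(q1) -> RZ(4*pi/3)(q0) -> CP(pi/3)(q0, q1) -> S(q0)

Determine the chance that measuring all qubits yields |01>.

Outcome |01> occurs with probability 1/4.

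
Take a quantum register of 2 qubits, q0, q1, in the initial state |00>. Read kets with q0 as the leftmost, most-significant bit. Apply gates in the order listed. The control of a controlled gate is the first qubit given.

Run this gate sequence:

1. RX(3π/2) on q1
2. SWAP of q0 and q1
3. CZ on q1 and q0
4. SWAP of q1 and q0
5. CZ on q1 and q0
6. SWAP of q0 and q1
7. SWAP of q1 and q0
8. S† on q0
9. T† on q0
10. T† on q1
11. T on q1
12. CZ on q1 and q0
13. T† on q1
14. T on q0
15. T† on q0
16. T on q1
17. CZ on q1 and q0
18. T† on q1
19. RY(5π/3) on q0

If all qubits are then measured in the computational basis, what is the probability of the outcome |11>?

Outcome |11> occurs with probability 1/8. Key observation: steps 11-18 multiply out to the identity, so the circuit reduces to the remaining gates.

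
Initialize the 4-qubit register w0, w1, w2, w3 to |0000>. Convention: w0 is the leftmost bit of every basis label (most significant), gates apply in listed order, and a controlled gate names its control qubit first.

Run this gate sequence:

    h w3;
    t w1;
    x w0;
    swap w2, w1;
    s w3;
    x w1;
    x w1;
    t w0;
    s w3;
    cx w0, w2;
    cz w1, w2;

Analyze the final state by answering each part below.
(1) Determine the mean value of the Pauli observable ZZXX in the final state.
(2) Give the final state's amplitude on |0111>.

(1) In the final state, ZZXX has expectation 0.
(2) The final state's coefficient on |0111> equals 0.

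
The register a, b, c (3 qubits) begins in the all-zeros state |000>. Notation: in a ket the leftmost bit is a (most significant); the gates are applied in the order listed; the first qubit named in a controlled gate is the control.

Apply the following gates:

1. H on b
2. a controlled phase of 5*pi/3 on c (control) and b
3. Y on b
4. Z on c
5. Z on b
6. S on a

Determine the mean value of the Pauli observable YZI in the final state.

The observable YZI averages to 0.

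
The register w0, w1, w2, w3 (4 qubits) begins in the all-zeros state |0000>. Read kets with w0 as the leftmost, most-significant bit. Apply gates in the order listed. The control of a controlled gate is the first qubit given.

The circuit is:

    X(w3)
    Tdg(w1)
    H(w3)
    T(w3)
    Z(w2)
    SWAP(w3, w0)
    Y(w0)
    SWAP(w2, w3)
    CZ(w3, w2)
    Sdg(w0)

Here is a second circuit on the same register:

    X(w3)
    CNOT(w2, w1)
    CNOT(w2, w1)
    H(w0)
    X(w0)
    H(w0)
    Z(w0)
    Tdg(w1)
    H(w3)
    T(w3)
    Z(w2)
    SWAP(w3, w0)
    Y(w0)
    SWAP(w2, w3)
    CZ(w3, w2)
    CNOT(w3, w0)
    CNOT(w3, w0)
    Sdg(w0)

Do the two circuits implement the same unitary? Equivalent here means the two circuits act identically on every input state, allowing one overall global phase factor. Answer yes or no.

Yes, they are equivalent — the unitaries differ by at most a global phase.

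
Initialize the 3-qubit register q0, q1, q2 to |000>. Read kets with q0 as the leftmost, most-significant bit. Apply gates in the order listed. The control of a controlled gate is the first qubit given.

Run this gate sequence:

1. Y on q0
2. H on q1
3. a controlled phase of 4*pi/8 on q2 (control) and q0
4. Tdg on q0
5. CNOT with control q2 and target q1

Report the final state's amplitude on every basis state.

The resulting statevector has amplitude sqrt(2)*exp(I*pi/4)/2 on |100>, sqrt(2)*exp(I*pi/4)/2 on |110>, and 0 on every other basis state.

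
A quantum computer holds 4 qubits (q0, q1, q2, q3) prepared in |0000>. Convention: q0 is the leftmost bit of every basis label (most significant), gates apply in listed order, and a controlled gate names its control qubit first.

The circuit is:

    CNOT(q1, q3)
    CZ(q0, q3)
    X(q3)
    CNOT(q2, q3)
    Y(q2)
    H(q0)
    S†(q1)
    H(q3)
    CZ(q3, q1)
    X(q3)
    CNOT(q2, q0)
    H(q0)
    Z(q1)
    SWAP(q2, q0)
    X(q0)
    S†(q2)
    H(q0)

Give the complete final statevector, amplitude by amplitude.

The resulting statevector has amplitude -I/2 on |0000>, I/2 on |0001>, -I/2 on |1000>, I/2 on |1001>, and 0 on every other basis state.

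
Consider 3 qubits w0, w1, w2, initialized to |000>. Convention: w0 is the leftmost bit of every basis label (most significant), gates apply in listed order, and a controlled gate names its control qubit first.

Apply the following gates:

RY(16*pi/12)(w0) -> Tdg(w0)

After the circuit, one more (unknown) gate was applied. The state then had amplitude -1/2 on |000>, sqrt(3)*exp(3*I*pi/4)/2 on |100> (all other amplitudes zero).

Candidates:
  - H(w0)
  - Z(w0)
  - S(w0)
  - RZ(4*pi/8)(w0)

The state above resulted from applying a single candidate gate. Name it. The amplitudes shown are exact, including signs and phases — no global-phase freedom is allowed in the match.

It was Z(w0) that produced the state shown.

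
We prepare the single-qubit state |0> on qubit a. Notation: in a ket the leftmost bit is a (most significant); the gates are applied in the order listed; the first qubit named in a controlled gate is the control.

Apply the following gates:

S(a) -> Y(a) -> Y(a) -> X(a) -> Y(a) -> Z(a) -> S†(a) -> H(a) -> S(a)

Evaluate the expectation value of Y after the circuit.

The observable Y averages to 1.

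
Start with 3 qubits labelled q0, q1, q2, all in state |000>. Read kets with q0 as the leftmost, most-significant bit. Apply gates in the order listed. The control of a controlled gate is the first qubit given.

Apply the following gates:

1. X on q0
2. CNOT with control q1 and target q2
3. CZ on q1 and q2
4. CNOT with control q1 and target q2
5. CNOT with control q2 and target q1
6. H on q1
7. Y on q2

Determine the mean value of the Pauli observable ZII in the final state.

The observable ZII averages to -1.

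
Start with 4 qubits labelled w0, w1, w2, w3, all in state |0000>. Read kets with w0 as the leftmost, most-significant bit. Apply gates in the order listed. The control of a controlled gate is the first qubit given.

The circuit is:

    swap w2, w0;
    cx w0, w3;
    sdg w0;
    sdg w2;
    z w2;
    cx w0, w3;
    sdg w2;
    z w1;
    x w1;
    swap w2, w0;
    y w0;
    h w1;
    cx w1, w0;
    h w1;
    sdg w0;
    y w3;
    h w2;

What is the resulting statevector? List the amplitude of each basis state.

After the circuit, the state carries amplitude 0 on |0000>, sqrt(2)/4 on |0001>, 0 on |0010>, sqrt(2)/4 on |0011>, 0 on |0100>, -sqrt(2)/4 on |0101>, 0 on |0110>, -sqrt(2)/4 on |0111>, 0 on |1000>, sqrt(2)*I/4 on |1001>, 0 on |1010>, sqrt(2)*I/4 on |1011>, 0 on |1100>, sqrt(2)*I/4 on |1101>, 0 on |1110>, sqrt(2)*I/4 on |1111>.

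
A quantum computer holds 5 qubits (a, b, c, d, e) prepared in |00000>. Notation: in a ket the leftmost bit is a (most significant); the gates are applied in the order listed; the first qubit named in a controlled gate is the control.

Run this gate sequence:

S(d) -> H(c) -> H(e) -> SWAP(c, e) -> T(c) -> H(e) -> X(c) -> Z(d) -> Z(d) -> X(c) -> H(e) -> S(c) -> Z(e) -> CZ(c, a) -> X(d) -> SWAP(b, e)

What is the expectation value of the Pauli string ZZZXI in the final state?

The observable ZZZXI averages to 0. Key observation: steps 6-11 multiply out to the identity, so the circuit reduces to the remaining gates.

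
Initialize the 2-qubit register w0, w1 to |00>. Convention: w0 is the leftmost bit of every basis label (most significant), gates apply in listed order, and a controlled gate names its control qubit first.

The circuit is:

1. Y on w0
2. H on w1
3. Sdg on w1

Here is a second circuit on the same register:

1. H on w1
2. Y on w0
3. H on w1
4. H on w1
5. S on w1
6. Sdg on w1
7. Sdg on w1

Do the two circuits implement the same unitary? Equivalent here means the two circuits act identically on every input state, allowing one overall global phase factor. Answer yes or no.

Yes: on every input state the two circuits agree up to one overall phase factor.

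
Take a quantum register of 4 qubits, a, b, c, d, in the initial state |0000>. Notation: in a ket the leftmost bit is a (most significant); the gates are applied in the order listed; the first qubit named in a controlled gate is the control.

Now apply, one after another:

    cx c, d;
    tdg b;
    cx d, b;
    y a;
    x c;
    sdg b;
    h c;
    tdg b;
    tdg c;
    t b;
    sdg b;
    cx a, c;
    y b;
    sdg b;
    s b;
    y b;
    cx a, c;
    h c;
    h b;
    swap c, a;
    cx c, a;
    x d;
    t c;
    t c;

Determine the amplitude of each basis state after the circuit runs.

The resulting statevector has amplitude sqrt(2)*(-1 + exp(3*I*pi/4))/4 on |0011>, sqrt(2)*(-1 + exp(3*I*pi/4))/4 on |0111>, sqrt(2)*(-1 - exp(3*I*pi/4))/4 on |1011>, sqrt(2)*(-1 - exp(3*I*pi/4))/4 on |1111>, and 0 on every other basis state. Key observation: the block from step 12 through step 17 cancels to the identity and can be dropped.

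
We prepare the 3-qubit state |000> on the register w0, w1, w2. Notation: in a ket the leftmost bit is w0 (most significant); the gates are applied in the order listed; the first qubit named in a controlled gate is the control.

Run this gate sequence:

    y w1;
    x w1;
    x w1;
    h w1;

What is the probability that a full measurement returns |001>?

Outcome |001> occurs with probability 0. Key observation: steps 2-3 multiply out to the identity, so the circuit reduces to the remaining gates.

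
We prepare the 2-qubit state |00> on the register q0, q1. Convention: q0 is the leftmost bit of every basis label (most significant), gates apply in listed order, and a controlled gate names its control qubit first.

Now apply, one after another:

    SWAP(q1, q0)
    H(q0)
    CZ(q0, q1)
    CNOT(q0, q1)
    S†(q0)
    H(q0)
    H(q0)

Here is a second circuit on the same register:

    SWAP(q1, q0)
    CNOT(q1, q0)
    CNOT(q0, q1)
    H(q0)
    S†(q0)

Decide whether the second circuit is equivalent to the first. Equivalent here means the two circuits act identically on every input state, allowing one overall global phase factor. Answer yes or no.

No — the two circuits implement different unitaries, even allowing a global phase.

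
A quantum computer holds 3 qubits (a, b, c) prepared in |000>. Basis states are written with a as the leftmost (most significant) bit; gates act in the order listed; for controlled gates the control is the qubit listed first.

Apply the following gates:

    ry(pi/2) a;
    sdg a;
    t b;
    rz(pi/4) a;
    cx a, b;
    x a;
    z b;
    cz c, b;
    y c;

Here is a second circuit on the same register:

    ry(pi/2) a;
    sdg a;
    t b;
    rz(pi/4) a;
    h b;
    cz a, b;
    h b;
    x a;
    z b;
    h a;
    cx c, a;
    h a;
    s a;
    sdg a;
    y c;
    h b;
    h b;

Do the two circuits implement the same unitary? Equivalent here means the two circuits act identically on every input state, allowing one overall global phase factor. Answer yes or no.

No — the two circuits implement different unitaries, even allowing a global phase.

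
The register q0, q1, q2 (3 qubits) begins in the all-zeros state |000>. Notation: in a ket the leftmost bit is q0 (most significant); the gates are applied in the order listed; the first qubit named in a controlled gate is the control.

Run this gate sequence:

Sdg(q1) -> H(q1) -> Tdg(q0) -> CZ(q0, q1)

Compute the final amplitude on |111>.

The final state's coefficient on |111> equals 0.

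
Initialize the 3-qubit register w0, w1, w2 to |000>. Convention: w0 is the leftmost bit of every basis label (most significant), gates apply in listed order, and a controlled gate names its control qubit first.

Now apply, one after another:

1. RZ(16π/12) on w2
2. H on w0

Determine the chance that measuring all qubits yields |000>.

Outcome |000> occurs with probability 1/2.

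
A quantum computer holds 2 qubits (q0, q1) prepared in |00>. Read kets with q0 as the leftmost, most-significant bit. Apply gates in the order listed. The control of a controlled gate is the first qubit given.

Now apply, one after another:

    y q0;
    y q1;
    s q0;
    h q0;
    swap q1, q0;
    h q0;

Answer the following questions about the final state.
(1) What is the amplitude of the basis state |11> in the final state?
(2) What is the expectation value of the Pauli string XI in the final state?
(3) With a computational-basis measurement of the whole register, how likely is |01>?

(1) The final state's coefficient on |11> equals -I/2.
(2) The expectation value of XI is -1.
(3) Outcome |01> occurs with probability 1/4.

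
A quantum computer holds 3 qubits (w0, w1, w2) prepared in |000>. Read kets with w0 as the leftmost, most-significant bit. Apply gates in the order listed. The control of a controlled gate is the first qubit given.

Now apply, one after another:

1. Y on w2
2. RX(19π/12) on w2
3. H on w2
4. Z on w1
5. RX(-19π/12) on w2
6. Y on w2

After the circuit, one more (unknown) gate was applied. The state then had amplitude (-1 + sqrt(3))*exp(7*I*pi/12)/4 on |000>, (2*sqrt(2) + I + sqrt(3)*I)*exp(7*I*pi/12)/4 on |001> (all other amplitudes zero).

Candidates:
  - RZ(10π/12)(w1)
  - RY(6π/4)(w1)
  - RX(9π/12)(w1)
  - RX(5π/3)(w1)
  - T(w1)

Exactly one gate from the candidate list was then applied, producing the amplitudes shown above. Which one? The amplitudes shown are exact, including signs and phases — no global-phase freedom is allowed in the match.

The applied gate was RZ(10π/12)(w1).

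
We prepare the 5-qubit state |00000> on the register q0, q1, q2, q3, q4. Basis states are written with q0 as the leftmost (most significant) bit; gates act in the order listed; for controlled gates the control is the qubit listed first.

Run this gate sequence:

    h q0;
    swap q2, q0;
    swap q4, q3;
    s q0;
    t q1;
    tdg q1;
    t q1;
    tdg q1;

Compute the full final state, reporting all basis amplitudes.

The final amplitudes are sqrt(2)/2 on |00000>, sqrt(2)/2 on |00100>, and 0 on every other basis state. Key observation: gates 5-8 undo each other exactly, leaving only the rest of the circuit to track.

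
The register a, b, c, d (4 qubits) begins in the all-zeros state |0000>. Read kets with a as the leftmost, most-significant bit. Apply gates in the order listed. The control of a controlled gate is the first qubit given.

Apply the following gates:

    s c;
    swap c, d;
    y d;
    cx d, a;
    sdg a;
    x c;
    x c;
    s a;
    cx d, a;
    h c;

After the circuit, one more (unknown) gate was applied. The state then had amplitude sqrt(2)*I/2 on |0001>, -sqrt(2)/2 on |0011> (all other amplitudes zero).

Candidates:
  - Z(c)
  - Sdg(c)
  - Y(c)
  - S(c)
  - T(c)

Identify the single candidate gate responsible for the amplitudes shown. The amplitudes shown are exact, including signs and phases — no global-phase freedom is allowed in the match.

It was S(c) that produced the state shown. Key observation: the block from step 4 through step 9 cancels to the identity and can be dropped.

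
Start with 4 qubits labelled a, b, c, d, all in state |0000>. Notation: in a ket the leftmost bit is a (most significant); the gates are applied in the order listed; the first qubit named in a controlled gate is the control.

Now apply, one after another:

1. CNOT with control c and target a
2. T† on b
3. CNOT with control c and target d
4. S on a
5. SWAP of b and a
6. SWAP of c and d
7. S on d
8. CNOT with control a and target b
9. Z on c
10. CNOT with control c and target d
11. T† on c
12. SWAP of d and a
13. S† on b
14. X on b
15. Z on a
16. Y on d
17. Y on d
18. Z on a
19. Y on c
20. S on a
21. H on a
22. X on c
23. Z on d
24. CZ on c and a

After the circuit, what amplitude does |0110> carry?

The final state's coefficient on |0110> equals 0.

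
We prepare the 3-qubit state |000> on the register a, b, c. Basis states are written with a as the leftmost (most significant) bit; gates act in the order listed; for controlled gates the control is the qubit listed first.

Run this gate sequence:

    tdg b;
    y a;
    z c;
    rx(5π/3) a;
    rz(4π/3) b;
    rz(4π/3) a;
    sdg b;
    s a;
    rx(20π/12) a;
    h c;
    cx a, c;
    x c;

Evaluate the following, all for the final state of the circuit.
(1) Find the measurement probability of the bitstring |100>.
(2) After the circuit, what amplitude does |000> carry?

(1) Outcome |100> occurs with probability 5/16 - 3*sqrt(3)/32.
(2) The final state's coefficient on |000> equals sqrt(6)*(-I - exp(2*I*pi/3))/8.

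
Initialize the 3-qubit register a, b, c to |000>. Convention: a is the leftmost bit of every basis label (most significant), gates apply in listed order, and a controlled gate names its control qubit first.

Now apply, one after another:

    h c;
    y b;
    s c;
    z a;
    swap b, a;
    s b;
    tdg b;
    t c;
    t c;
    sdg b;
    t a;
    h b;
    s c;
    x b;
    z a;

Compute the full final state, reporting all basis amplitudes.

The resulting statevector has amplitude 0 on |000>, 0 on |001>, 0 on |010>, 0 on |011>, -exp(3*I*pi/4)/2 on |100>, -exp(I*pi/4)/2 on |101>, -exp(3*I*pi/4)/2 on |110>, -exp(I*pi/4)/2 on |111>.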